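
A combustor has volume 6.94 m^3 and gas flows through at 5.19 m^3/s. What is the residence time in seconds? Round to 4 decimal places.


tau = V / Q_flow
tau = 6.94 / 5.19 = 1.3372 s


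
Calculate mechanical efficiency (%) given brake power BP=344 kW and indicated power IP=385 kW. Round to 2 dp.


eta_mech = (BP / IP) * 100
Ratio = 344 / 385 = 0.8935
eta_mech = 0.8935 * 100 = 89.35%


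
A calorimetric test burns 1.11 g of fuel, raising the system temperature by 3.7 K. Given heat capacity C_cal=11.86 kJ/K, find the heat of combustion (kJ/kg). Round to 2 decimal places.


Hc = C_cal * delta_T / m_fuel
Q_released = 11.86 * 3.7 = 43.8820 kJ
m_fuel = 1.11 g = 1.11/1000 kg = 0.001110 kg
Hc = 43.8820 / 0.001110 = 39533.33 kJ/kg


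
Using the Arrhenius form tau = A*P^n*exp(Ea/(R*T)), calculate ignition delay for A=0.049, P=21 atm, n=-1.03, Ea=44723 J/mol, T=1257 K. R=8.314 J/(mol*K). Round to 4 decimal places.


tau = A * P^n * exp(Ea/(R*T))
P^n = 21^(-1.03) = 0.04346244
Ea/(R*T) = 44723/(8.314*1257) = 4.279427
exp(Ea/(R*T)) = 72.199064
tau = 0.049 * 0.04346244 * 72.199064 = 0.1538 ms


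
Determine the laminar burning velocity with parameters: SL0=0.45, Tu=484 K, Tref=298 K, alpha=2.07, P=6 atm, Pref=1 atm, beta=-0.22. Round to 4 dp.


SL = SL0 * (Tu/Tref)^alpha * (P/Pref)^beta
T ratio = 484/298 = 1.62416107
(T ratio)^alpha = 1.62416107^2.07 = 2.728992
(P/Pref)^beta = 6^(-0.22) = 0.674228
SL = 0.45 * 2.728992 * 0.674228 = 0.8280 m/s


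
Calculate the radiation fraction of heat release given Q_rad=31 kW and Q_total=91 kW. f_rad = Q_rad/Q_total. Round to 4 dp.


f_rad = Q_rad / Q_total
f_rad = 31 / 91 = 0.3407


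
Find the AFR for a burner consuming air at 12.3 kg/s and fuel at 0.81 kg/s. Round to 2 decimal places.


AFR = m_air / m_fuel
AFR = 12.3 / 0.81 = 15.19


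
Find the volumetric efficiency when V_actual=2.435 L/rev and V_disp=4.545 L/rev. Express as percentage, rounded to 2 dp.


eta_v = (V_actual / V_disp) * 100
Ratio = 2.435 / 4.545 = 0.5358
eta_v = 0.5358 * 100 = 53.58%


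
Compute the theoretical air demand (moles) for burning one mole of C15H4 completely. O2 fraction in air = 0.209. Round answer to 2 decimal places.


Balanced combustion: C15H4 + 16 O2 -> 15 CO2 + 2 H2O
O2 needed = C + H/4 = 15 + 4/4 = 16.00 moles
Air moles = O2 / 0.209 = 16.00 / 0.209 = 76.56 moles air


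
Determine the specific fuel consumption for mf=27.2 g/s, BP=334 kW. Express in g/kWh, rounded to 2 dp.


SFC = (mf / BP) * 3600
Rate = 27.2 / 334 = 0.081437 g/(s*kW)
SFC = 0.081437 * 3600 = 293.17 g/kWh


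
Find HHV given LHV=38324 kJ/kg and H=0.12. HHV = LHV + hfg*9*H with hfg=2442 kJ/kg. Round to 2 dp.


HHV = LHV + hfg * 9 * H
Water addition = 2442 * 9 * 0.12 = 2637.360 kJ/kg
HHV = 38324 + 2637.360 = 40961.36 kJ/kg


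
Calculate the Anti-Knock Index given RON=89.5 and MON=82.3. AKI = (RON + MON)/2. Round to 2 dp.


AKI = (RON + MON) / 2
AKI = (89.5 + 82.3) / 2
AKI = 171.8 / 2 = 85.90


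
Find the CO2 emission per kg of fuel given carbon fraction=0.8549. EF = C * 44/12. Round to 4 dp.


EF = C_frac * (M_CO2 / M_C)
EF = 0.8549 * (44/12)
EF = 0.8549 * 3.666667 = 3.1346 kg_CO2/kg_fuel


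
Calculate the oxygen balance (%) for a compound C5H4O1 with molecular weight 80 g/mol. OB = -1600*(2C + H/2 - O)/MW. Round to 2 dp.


OB = -1600 * (2C + H/2 - O) / MW
Inner = 2*5 + 4/2 - 1 = 11.00
OB = -1600 * 11.00 / 80 = -220.00%


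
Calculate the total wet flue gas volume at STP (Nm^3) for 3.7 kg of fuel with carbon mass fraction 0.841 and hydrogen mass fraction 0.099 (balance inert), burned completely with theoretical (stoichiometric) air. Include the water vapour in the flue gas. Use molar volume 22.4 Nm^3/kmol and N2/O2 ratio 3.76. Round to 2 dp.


Per kg fuel: CO2 = (C/12 kmol)*22.4 = (0.841/12)*22.4 = 1.56987 Nm^3
Per kg fuel: H2O = (H/2 kmol)*22.4 = (0.099/2)*22.4 = 1.10880 Nm^3
O2 needed per kg fuel = C/12 + H/4 = 0.841/12 + 0.099/4 = 0.09483333 kmol
Per kg fuel: N2 = O2*3.76*22.4 = 0.09483333*3.76*22.4 = 7.98724 Nm^3
Total per kg = 1.56987 + 1.10880 + 7.98724 = 10.66591 Nm^3
Total = 10.66591 * 3.7 = 39.46 Nm^3


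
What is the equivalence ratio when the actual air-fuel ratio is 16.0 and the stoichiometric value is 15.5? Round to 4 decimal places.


phi = AFR_stoich / AFR_actual
phi = 15.5 / 16.0 = 0.9688


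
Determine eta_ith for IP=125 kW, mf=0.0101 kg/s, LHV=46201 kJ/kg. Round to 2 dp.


eta_ith = (IP / (mf * LHV)) * 100
Denominator = 0.0101 * 46201 = 466.6301 kW
eta_ith = (125 / 466.6301) * 100 = 26.79%


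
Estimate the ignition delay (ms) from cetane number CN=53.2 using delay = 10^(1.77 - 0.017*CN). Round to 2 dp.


delay = 10^(1.77 - 0.017*CN)
Exponent = 1.77 - 0.017*53.2 = 0.8656
delay = 10^0.8656 = 7.34 ms


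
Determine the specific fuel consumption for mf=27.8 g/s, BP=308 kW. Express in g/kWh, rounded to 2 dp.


SFC = (mf / BP) * 3600
Rate = 27.8 / 308 = 0.090260 g/(s*kW)
SFC = 0.090260 * 3600 = 324.94 g/kWh


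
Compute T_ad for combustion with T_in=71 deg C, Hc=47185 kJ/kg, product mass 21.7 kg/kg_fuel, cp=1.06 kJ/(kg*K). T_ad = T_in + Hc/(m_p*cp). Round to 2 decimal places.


T_ad = T_in + Hc / (m_p * cp)
Denominator = 21.7 * 1.06 = 23.0020
Temperature rise = 47185 / 23.0020 = 2051.34 K
T_ad = 71 + 2051.34 = 2122.34 deg C


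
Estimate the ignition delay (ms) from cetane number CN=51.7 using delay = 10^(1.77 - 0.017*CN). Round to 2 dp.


delay = 10^(1.77 - 0.017*CN)
Exponent = 1.77 - 0.017*51.7 = 0.8911
delay = 10^0.8911 = 7.78 ms


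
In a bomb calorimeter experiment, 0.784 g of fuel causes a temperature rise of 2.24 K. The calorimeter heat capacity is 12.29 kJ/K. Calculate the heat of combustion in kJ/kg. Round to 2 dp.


Hc = C_cal * delta_T / m_fuel
Q_released = 12.29 * 2.24 = 27.5296 kJ
m_fuel = 0.784 g = 0.784/1000 kg = 0.000784 kg
Hc = 27.5296 / 0.000784 = 35114.29 kJ/kg


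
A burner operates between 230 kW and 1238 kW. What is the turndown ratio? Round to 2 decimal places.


TDR = Q_max / Q_min
TDR = 1238 / 230 = 5.38


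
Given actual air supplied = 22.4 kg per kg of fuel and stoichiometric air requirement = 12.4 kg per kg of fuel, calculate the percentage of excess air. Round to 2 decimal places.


Excess air = actual - stoichiometric = 22.4 - 12.4 = 10.00 kg/kg fuel
Excess air % = (excess / stoich) * 100 = (10.00 / 12.4) * 100 = 80.65%


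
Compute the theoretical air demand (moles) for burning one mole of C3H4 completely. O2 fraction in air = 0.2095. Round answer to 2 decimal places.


Balanced combustion: C3H4 + 4 O2 -> 3 CO2 + 2 H2O
O2 needed = C + H/4 = 3 + 4/4 = 4.00 moles
Air moles = O2 / 0.2095 = 4.00 / 0.2095 = 19.09 moles air


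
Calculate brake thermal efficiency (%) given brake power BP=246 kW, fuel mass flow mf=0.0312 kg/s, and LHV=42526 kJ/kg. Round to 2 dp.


eta_BTE = (BP / (mf * LHV)) * 100
Denominator = 0.0312 * 42526 = 1326.8112 kW
eta_BTE = (246 / 1326.8112) * 100 = 18.54%


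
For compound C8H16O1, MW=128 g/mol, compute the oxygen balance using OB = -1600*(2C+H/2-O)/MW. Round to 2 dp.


OB = -1600 * (2C + H/2 - O) / MW
Inner = 2*8 + 16/2 - 1 = 23.00
OB = -1600 * 23.00 / 128 = -287.50%


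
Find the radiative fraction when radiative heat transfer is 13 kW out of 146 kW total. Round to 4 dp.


f_rad = Q_rad / Q_total
f_rad = 13 / 146 = 0.0890


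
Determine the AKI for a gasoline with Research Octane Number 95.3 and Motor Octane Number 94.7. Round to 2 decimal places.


AKI = (RON + MON) / 2
AKI = (95.3 + 94.7) / 2
AKI = 190.0 / 2 = 95.00


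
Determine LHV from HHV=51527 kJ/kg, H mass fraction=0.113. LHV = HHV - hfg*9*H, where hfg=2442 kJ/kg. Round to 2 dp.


LHV = HHV - hfg * 9 * H
Water correction = 2442 * 9 * 0.113 = 2483.514 kJ/kg
LHV = 51527 - 2483.514 = 49043.49 kJ/kg


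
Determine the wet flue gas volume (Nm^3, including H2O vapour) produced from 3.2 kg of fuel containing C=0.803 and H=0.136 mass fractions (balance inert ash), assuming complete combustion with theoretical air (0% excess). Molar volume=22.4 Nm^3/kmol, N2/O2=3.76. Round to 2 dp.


Per kg fuel: CO2 = (C/12 kmol)*22.4 = (0.803/12)*22.4 = 1.49893 Nm^3
Per kg fuel: H2O = (H/2 kmol)*22.4 = (0.136/2)*22.4 = 1.52320 Nm^3
O2 needed per kg fuel = C/12 + H/4 = 0.803/12 + 0.136/4 = 0.10091667 kmol
Per kg fuel: N2 = O2*3.76*22.4 = 0.10091667*3.76*22.4 = 8.49961 Nm^3
Total per kg = 1.49893 + 1.52320 + 8.49961 = 11.52174 Nm^3
Total = 11.52174 * 3.2 = 36.87 Nm^3


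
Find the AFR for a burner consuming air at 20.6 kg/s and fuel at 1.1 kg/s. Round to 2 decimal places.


AFR = m_air / m_fuel
AFR = 20.6 / 1.1 = 18.73


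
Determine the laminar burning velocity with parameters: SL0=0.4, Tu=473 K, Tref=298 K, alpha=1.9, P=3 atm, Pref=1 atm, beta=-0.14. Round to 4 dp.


SL = SL0 * (Tu/Tref)^alpha * (P/Pref)^beta
T ratio = 473/298 = 1.58724832
(T ratio)^alpha = 1.58724832^1.9 = 2.405610
(P/Pref)^beta = 3^(-0.14) = 0.857439
SL = 0.4 * 2.405610 * 0.857439 = 0.8251 m/s


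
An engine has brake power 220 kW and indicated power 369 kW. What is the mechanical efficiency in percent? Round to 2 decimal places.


eta_mech = (BP / IP) * 100
Ratio = 220 / 369 = 0.5962
eta_mech = 0.5962 * 100 = 59.62%


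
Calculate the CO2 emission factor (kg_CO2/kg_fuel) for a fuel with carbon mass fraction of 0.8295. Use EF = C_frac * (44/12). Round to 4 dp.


EF = C_frac * (M_CO2 / M_C)
EF = 0.8295 * (44/12)
EF = 0.8295 * 3.666667 = 3.0415 kg_CO2/kg_fuel


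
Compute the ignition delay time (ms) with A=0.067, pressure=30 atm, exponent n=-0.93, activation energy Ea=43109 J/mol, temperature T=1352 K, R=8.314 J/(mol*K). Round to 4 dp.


tau = A * P^n * exp(Ea/(R*T))
P^n = 30^(-0.93) = 0.04229385
Ea/(R*T) = 43109/(8.314*1352) = 3.835140
exp(Ea/(R*T)) = 46.299915
tau = 0.067 * 0.04229385 * 46.299915 = 0.1312 ms


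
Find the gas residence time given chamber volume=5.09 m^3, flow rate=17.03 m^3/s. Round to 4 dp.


tau = V / Q_flow
tau = 5.09 / 17.03 = 0.2989 s


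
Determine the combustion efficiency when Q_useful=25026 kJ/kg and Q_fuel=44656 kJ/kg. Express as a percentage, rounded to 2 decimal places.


Efficiency = (Q_useful / Q_fuel) * 100
Efficiency = (25026 / 44656) * 100
Efficiency = 0.5604 * 100 = 56.04%


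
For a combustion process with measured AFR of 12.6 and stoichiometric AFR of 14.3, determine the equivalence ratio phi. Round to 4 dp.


phi = AFR_stoich / AFR_actual
phi = 14.3 / 12.6 = 1.1349


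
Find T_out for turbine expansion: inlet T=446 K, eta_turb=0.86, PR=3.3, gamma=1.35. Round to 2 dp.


T_out = T_in * (1 - eta * (1 - PR^(-(gamma-1)/gamma)))
Exponent = -(1.35-1)/1.35 = -0.25925926
PR^exp = 3.3^(-0.25925926) = 0.73378775
Factor = 1 - 0.86*(1 - 0.73378775) = 0.77105747
T_out = 446 * 0.77105747 = 343.89 K


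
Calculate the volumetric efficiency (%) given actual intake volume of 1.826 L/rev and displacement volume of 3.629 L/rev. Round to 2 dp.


eta_v = (V_actual / V_disp) * 100
Ratio = 1.826 / 3.629 = 0.5032
eta_v = 0.5032 * 100 = 50.32%


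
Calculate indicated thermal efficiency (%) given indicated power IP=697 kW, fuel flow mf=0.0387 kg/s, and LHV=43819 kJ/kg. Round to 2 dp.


eta_ith = (IP / (mf * LHV)) * 100
Denominator = 0.0387 * 43819 = 1695.7953 kW
eta_ith = (697 / 1695.7953) * 100 = 41.10%


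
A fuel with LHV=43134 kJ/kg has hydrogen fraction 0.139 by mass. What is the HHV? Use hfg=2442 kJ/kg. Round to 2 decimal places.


HHV = LHV + hfg * 9 * H
Water addition = 2442 * 9 * 0.139 = 3054.942 kJ/kg
HHV = 43134 + 3054.942 = 46188.94 kJ/kg


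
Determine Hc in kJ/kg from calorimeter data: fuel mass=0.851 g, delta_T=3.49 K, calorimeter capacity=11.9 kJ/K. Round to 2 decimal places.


Hc = C_cal * delta_T / m_fuel
Q_released = 11.9 * 3.49 = 41.5310 kJ
m_fuel = 0.851 g = 0.851/1000 kg = 0.000851 kg
Hc = 41.5310 / 0.000851 = 48802.59 kJ/kg


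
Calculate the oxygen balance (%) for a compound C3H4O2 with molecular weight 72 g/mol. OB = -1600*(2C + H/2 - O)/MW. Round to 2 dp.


OB = -1600 * (2C + H/2 - O) / MW
Inner = 2*3 + 4/2 - 2 = 6.00
OB = -1600 * 6.00 / 72 = -133.33%


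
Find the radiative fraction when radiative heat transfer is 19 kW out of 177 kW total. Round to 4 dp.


f_rad = Q_rad / Q_total
f_rad = 19 / 177 = 0.1073


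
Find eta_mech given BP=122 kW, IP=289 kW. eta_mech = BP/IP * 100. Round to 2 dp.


eta_mech = (BP / IP) * 100
Ratio = 122 / 289 = 0.4221
eta_mech = 0.4221 * 100 = 42.21%


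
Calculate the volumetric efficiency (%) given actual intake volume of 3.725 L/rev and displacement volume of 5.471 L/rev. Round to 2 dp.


eta_v = (V_actual / V_disp) * 100
Ratio = 3.725 / 5.471 = 0.6809
eta_v = 0.6809 * 100 = 68.09%


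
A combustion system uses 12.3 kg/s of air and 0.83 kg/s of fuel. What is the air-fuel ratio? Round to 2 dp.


AFR = m_air / m_fuel
AFR = 12.3 / 0.83 = 14.82


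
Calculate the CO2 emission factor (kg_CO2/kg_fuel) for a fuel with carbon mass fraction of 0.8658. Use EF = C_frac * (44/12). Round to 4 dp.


EF = C_frac * (M_CO2 / M_C)
EF = 0.8658 * (44/12)
EF = 0.8658 * 3.666667 = 3.1746 kg_CO2/kg_fuel


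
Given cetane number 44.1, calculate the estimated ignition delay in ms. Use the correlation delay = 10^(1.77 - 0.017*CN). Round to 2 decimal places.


delay = 10^(1.77 - 0.017*CN)
Exponent = 1.77 - 0.017*44.1 = 1.0203
delay = 10^1.0203 = 10.48 ms


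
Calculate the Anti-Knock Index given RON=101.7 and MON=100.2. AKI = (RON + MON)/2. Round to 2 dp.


AKI = (RON + MON) / 2
AKI = (101.7 + 100.2) / 2
AKI = 201.9 / 2 = 100.95


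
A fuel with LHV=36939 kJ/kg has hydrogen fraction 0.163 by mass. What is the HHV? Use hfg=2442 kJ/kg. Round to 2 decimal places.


HHV = LHV + hfg * 9 * H
Water addition = 2442 * 9 * 0.163 = 3582.414 kJ/kg
HHV = 36939 + 3582.414 = 40521.41 kJ/kg


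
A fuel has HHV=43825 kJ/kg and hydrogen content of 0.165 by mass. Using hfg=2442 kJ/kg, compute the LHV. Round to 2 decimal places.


LHV = HHV - hfg * 9 * H
Water correction = 2442 * 9 * 0.165 = 3626.370 kJ/kg
LHV = 43825 - 3626.370 = 40198.63 kJ/kg


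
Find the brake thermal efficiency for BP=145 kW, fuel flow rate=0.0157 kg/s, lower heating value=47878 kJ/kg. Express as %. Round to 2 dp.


eta_BTE = (BP / (mf * LHV)) * 100
Denominator = 0.0157 * 47878 = 751.6846 kW
eta_BTE = (145 / 751.6846) * 100 = 19.29%


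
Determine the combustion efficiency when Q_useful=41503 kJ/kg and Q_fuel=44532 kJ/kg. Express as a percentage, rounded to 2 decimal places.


Efficiency = (Q_useful / Q_fuel) * 100
Efficiency = (41503 / 44532) * 100
Efficiency = 0.9320 * 100 = 93.20%


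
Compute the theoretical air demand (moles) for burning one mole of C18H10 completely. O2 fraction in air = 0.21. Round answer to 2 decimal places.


Balanced combustion: C18H10 + 20.5 O2 -> 18 CO2 + 5 H2O
O2 needed = C + H/4 = 18 + 10/4 = 20.50 moles
Air moles = O2 / 0.21 = 20.50 / 0.21 = 97.62 moles air


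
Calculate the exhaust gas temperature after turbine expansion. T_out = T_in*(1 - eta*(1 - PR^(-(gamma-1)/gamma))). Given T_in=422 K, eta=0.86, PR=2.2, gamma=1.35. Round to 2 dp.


T_out = T_in * (1 - eta * (1 - PR^(-(gamma-1)/gamma)))
Exponent = -(1.35-1)/1.35 = -0.25925926
PR^exp = 2.2^(-0.25925926) = 0.81512413
Factor = 1 - 0.86*(1 - 0.81512413) = 0.84100675
T_out = 422 * 0.84100675 = 354.90 K


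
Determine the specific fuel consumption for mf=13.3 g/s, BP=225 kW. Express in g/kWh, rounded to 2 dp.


SFC = (mf / BP) * 3600
Rate = 13.3 / 225 = 0.059111 g/(s*kW)
SFC = 0.059111 * 3600 = 212.80 g/kWh


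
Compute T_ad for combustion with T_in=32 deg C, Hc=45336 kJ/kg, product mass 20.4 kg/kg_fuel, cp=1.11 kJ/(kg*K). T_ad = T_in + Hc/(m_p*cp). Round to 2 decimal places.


T_ad = T_in + Hc / (m_p * cp)
Denominator = 20.4 * 1.11 = 22.6440
Temperature rise = 45336 / 22.6440 = 2002.12 K
T_ad = 32 + 2002.12 = 2034.12 deg C


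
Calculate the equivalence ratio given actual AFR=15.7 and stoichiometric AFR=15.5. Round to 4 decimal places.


phi = AFR_stoich / AFR_actual
phi = 15.5 / 15.7 = 0.9873


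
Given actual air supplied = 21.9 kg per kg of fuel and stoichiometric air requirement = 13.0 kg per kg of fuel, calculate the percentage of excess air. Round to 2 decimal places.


Excess air = actual - stoichiometric = 21.9 - 13.0 = 8.90 kg/kg fuel
Excess air % = (excess / stoich) * 100 = (8.90 / 13.0) * 100 = 68.46%


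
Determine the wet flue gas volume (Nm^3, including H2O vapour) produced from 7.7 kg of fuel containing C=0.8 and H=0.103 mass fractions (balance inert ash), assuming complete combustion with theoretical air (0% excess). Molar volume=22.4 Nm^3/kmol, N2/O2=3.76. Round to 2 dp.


Per kg fuel: CO2 = (C/12 kmol)*22.4 = (0.8/12)*22.4 = 1.49333 Nm^3
Per kg fuel: H2O = (H/2 kmol)*22.4 = (0.103/2)*22.4 = 1.15360 Nm^3
O2 needed per kg fuel = C/12 + H/4 = 0.8/12 + 0.103/4 = 0.09241667 kmol
Per kg fuel: N2 = O2*3.76*22.4 = 0.09241667*3.76*22.4 = 7.78370 Nm^3
Total per kg = 1.49333 + 1.15360 + 7.78370 = 10.43063 Nm^3
Total = 10.43063 * 7.7 = 80.32 Nm^3


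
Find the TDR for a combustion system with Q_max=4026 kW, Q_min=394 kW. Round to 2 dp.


TDR = Q_max / Q_min
TDR = 4026 / 394 = 10.22


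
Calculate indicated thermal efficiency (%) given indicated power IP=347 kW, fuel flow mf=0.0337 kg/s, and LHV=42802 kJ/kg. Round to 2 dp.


eta_ith = (IP / (mf * LHV)) * 100
Denominator = 0.0337 * 42802 = 1442.4274 kW
eta_ith = (347 / 1442.4274) * 100 = 24.06%


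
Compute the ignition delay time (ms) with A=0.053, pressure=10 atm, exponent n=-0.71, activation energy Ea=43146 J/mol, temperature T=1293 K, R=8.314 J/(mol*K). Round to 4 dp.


tau = A * P^n * exp(Ea/(R*T))
P^n = 10^(-0.71) = 0.19498446
Ea/(R*T) = 43146/(8.314*1293) = 4.013581
exp(Ea/(R*T)) = 55.344686
tau = 0.053 * 0.19498446 * 55.344686 = 0.5719 ms


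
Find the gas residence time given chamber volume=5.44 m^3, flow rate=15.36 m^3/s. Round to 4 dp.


tau = V / Q_flow
tau = 5.44 / 15.36 = 0.3542 s


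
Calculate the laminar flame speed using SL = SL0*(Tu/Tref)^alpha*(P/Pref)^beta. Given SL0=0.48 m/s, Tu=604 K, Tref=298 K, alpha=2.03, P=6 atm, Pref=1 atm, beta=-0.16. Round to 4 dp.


SL = SL0 * (Tu/Tref)^alpha * (P/Pref)^beta
T ratio = 604/298 = 2.02684564
(T ratio)^alpha = 2.02684564^2.03 = 4.196101
(P/Pref)^beta = 6^(-0.16) = 0.750751
SL = 0.48 * 4.196101 * 0.750751 = 1.5121 m/s


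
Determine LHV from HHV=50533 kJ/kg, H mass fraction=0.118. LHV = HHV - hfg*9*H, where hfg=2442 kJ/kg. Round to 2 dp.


LHV = HHV - hfg * 9 * H
Water correction = 2442 * 9 * 0.118 = 2593.404 kJ/kg
LHV = 50533 - 2593.404 = 47939.60 kJ/kg


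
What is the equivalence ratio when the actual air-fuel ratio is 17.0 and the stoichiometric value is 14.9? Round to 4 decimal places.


phi = AFR_stoich / AFR_actual
phi = 14.9 / 17.0 = 0.8765


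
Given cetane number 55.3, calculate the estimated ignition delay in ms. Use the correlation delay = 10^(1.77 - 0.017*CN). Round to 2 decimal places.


delay = 10^(1.77 - 0.017*CN)
Exponent = 1.77 - 0.017*55.3 = 0.8299
delay = 10^0.8299 = 6.76 ms


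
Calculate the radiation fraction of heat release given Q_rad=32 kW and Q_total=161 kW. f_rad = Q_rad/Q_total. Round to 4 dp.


f_rad = Q_rad / Q_total
f_rad = 32 / 161 = 0.1988


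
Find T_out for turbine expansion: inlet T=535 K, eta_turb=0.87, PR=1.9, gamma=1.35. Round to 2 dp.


T_out = T_in * (1 - eta * (1 - PR^(-(gamma-1)/gamma)))
Exponent = -(1.35-1)/1.35 = -0.25925926
PR^exp = 1.9^(-0.25925926) = 0.84670193
Factor = 1 - 0.87*(1 - 0.84670193) = 0.86663068
T_out = 535 * 0.86663068 = 463.65 K


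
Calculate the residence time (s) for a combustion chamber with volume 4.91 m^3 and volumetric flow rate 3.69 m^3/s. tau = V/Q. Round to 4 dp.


tau = V / Q_flow
tau = 4.91 / 3.69 = 1.3306 s


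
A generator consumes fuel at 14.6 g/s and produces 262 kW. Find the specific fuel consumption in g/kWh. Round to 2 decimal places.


SFC = (mf / BP) * 3600
Rate = 14.6 / 262 = 0.055725 g/(s*kW)
SFC = 0.055725 * 3600 = 200.61 g/kWh


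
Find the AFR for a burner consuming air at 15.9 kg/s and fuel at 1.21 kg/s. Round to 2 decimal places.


AFR = m_air / m_fuel
AFR = 15.9 / 1.21 = 13.14


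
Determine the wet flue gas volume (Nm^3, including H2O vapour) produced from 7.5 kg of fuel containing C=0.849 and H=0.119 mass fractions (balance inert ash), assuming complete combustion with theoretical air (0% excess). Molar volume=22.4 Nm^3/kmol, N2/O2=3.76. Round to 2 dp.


Per kg fuel: CO2 = (C/12 kmol)*22.4 = (0.849/12)*22.4 = 1.58480 Nm^3
Per kg fuel: H2O = (H/2 kmol)*22.4 = (0.119/2)*22.4 = 1.33280 Nm^3
O2 needed per kg fuel = C/12 + H/4 = 0.849/12 + 0.119/4 = 0.10050000 kmol
Per kg fuel: N2 = O2*3.76*22.4 = 0.10050000*3.76*22.4 = 8.46451 Nm^3
Total per kg = 1.58480 + 1.33280 + 8.46451 = 11.38211 Nm^3
Total = 11.38211 * 7.5 = 85.37 Nm^3


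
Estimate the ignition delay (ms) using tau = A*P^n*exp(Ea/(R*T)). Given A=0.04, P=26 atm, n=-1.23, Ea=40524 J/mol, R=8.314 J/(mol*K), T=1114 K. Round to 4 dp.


tau = A * P^n * exp(Ea/(R*T))
P^n = 26^(-1.23) = 0.01817954
Ea/(R*T) = 40524/(8.314*1114) = 4.375393
exp(Ea/(R*T)) = 79.471088
tau = 0.04 * 0.01817954 * 79.471088 = 0.0578 ms


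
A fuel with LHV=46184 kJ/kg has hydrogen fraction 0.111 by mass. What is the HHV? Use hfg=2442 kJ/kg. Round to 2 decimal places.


HHV = LHV + hfg * 9 * H
Water addition = 2442 * 9 * 0.111 = 2439.558 kJ/kg
HHV = 46184 + 2439.558 = 48623.56 kJ/kg


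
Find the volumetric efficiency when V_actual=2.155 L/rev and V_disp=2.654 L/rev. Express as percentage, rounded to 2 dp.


eta_v = (V_actual / V_disp) * 100
Ratio = 2.155 / 2.654 = 0.8120
eta_v = 0.8120 * 100 = 81.20%


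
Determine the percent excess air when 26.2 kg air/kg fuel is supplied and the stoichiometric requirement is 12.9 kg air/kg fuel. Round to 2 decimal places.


Excess air = actual - stoichiometric = 26.2 - 12.9 = 13.30 kg/kg fuel
Excess air % = (excess / stoich) * 100 = (13.30 / 12.9) * 100 = 103.10%


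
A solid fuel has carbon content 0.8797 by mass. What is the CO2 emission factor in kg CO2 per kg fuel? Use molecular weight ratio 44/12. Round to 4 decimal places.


EF = C_frac * (M_CO2 / M_C)
EF = 0.8797 * (44/12)
EF = 0.8797 * 3.666667 = 3.2256 kg_CO2/kg_fuel


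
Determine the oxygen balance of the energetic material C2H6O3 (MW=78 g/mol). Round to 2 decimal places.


OB = -1600 * (2C + H/2 - O) / MW
Inner = 2*2 + 6/2 - 3 = 4.00
OB = -1600 * 4.00 / 78 = -82.05%


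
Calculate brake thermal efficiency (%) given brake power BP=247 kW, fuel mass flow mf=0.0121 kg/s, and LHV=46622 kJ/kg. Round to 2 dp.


eta_BTE = (BP / (mf * LHV)) * 100
Denominator = 0.0121 * 46622 = 564.1262 kW
eta_BTE = (247 / 564.1262) * 100 = 43.78%


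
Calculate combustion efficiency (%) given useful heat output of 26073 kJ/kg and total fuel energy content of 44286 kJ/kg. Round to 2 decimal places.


Efficiency = (Q_useful / Q_fuel) * 100
Efficiency = (26073 / 44286) * 100
Efficiency = 0.5887 * 100 = 58.87%


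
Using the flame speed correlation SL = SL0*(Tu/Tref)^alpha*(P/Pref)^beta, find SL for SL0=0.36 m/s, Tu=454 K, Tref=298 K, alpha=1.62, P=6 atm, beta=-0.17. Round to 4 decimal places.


SL = SL0 * (Tu/Tref)^alpha * (P/Pref)^beta
T ratio = 454/298 = 1.52348993
(T ratio)^alpha = 1.52348993^1.62 = 1.977881
(P/Pref)^beta = 6^(-0.17) = 0.737419
SL = 0.36 * 1.977881 * 0.737419 = 0.5251 m/s


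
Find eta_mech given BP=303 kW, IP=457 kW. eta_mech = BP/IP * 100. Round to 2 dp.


eta_mech = (BP / IP) * 100
Ratio = 303 / 457 = 0.6630
eta_mech = 0.6630 * 100 = 66.30%


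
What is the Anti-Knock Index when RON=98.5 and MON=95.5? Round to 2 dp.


AKI = (RON + MON) / 2
AKI = (98.5 + 95.5) / 2
AKI = 194.0 / 2 = 97.00


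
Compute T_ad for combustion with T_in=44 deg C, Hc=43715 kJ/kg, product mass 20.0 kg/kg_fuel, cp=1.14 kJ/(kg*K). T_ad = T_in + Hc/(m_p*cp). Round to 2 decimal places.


T_ad = T_in + Hc / (m_p * cp)
Denominator = 20.0 * 1.14 = 22.8000
Temperature rise = 43715 / 22.8000 = 1917.32 K
T_ad = 44 + 1917.32 = 1961.32 deg C


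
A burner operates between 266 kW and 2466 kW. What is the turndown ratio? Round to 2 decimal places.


TDR = Q_max / Q_min
TDR = 2466 / 266 = 9.27


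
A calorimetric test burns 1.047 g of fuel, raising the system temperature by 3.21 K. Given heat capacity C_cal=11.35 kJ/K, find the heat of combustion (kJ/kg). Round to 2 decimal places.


Hc = C_cal * delta_T / m_fuel
Q_released = 11.35 * 3.21 = 36.4335 kJ
m_fuel = 1.047 g = 1.047/1000 kg = 0.001047 kg
Hc = 36.4335 / 0.001047 = 34797.99 kJ/kg


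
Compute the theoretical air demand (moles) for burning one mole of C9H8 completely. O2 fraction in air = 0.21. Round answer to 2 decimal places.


Balanced combustion: C9H8 + 11 O2 -> 9 CO2 + 4 H2O
O2 needed = C + H/4 = 9 + 8/4 = 11.00 moles
Air moles = O2 / 0.21 = 11.00 / 0.21 = 52.38 moles air


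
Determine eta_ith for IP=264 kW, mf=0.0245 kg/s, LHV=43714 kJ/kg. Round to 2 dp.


eta_ith = (IP / (mf * LHV)) * 100
Denominator = 0.0245 * 43714 = 1070.9930 kW
eta_ith = (264 / 1070.9930) * 100 = 24.65%


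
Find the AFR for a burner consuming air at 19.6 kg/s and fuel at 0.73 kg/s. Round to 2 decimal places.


AFR = m_air / m_fuel
AFR = 19.6 / 0.73 = 26.85


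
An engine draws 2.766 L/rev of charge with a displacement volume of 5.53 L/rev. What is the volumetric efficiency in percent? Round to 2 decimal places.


eta_v = (V_actual / V_disp) * 100
Ratio = 2.766 / 5.53 = 0.5002
eta_v = 0.5002 * 100 = 50.02%


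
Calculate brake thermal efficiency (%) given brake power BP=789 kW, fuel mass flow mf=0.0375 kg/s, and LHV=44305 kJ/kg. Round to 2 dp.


eta_BTE = (BP / (mf * LHV)) * 100
Denominator = 0.0375 * 44305 = 1661.4375 kW
eta_BTE = (789 / 1661.4375) * 100 = 47.49%


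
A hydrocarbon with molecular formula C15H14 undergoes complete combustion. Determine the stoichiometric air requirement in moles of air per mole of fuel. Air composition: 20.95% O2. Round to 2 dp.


Balanced combustion: C15H14 + 18.5 O2 -> 15 CO2 + 7 H2O
O2 needed = C + H/4 = 15 + 14/4 = 18.50 moles
Air moles = O2 / 0.2095 = 18.50 / 0.2095 = 88.31 moles air


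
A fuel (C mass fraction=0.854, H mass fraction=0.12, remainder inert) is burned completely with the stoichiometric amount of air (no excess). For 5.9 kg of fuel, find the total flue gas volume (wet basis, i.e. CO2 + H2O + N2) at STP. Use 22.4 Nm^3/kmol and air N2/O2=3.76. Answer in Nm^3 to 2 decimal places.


Per kg fuel: CO2 = (C/12 kmol)*22.4 = (0.854/12)*22.4 = 1.59413 Nm^3
Per kg fuel: H2O = (H/2 kmol)*22.4 = (0.12/2)*22.4 = 1.34400 Nm^3
O2 needed per kg fuel = C/12 + H/4 = 0.854/12 + 0.12/4 = 0.10116667 kmol
Per kg fuel: N2 = O2*3.76*22.4 = 0.10116667*3.76*22.4 = 8.52066 Nm^3
Total per kg = 1.59413 + 1.34400 + 8.52066 = 11.45879 Nm^3
Total = 11.45879 * 5.9 = 67.61 Nm^3


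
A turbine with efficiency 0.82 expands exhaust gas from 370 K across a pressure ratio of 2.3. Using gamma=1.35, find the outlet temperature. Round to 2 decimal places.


T_out = T_in * (1 - eta * (1 - PR^(-(gamma-1)/gamma)))
Exponent = -(1.35-1)/1.35 = -0.25925926
PR^exp = 2.3^(-0.25925926) = 0.80578413
Factor = 1 - 0.82*(1 - 0.80578413) = 0.84074299
T_out = 370 * 0.84074299 = 311.07 K


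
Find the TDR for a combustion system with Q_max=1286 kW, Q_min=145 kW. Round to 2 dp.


TDR = Q_max / Q_min
TDR = 1286 / 145 = 8.87


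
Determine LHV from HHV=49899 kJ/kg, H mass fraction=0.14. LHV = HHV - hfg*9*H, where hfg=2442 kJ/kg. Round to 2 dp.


LHV = HHV - hfg * 9 * H
Water correction = 2442 * 9 * 0.14 = 3076.920 kJ/kg
LHV = 49899 - 3076.920 = 46822.08 kJ/kg


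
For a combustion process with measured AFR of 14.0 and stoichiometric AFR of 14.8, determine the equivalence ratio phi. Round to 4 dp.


phi = AFR_stoich / AFR_actual
phi = 14.8 / 14.0 = 1.0571


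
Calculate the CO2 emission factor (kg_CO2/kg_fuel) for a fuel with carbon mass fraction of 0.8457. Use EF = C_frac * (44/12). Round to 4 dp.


EF = C_frac * (M_CO2 / M_C)
EF = 0.8457 * (44/12)
EF = 0.8457 * 3.666667 = 3.1009 kg_CO2/kg_fuel


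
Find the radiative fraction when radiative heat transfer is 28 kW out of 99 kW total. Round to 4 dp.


f_rad = Q_rad / Q_total
f_rad = 28 / 99 = 0.2828


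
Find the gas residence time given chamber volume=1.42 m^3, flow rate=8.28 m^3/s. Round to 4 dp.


tau = V / Q_flow
tau = 1.42 / 8.28 = 0.1715 s


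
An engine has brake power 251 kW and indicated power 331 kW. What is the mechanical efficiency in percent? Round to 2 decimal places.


eta_mech = (BP / IP) * 100
Ratio = 251 / 331 = 0.7583
eta_mech = 0.7583 * 100 = 75.83%


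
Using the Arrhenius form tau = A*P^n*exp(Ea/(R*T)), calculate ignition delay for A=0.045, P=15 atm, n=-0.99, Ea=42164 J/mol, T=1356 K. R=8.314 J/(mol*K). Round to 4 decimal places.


tau = A * P^n * exp(Ea/(R*T))
P^n = 15^(-0.99) = 0.06849670
Ea/(R*T) = 42164/(8.314*1356) = 3.740004
exp(Ea/(R*T)) = 42.098169
tau = 0.045 * 0.06849670 * 42.098169 = 0.1298 ms


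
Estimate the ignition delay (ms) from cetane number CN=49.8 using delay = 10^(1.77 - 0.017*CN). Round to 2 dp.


delay = 10^(1.77 - 0.017*CN)
Exponent = 1.77 - 0.017*49.8 = 0.9234
delay = 10^0.9234 = 8.38 ms


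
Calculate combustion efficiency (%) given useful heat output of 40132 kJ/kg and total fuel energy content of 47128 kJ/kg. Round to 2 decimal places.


Efficiency = (Q_useful / Q_fuel) * 100
Efficiency = (40132 / 47128) * 100
Efficiency = 0.8516 * 100 = 85.16%


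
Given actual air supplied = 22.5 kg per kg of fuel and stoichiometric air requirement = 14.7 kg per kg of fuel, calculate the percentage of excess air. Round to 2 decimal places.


Excess air = actual - stoichiometric = 22.5 - 14.7 = 7.80 kg/kg fuel
Excess air % = (excess / stoich) * 100 = (7.80 / 14.7) * 100 = 53.06%


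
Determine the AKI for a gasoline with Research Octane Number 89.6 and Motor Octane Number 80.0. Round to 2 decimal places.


AKI = (RON + MON) / 2
AKI = (89.6 + 80.0) / 2
AKI = 169.6 / 2 = 84.80


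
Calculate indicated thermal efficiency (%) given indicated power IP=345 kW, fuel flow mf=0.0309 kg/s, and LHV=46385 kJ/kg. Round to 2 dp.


eta_ith = (IP / (mf * LHV)) * 100
Denominator = 0.0309 * 46385 = 1433.2965 kW
eta_ith = (345 / 1433.2965) * 100 = 24.07%


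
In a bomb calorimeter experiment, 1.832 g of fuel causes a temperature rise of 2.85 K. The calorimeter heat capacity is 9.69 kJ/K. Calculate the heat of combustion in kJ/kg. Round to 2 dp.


Hc = C_cal * delta_T / m_fuel
Q_released = 9.69 * 2.85 = 27.6165 kJ
m_fuel = 1.832 g = 1.832/1000 kg = 0.001832 kg
Hc = 27.6165 / 0.001832 = 15074.51 kJ/kg


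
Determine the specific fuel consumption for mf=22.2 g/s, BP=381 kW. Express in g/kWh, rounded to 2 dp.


SFC = (mf / BP) * 3600
Rate = 22.2 / 381 = 0.058268 g/(s*kW)
SFC = 0.058268 * 3600 = 209.76 g/kWh


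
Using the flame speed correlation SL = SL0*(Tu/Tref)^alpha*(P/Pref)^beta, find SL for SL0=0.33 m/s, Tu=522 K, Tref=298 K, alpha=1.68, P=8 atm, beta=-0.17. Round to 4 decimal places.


SL = SL0 * (Tu/Tref)^alpha * (P/Pref)^beta
T ratio = 522/298 = 1.75167785
(T ratio)^alpha = 1.75167785^1.68 = 2.564502
(P/Pref)^beta = 8^(-0.17) = 0.702222
SL = 0.33 * 2.564502 * 0.702222 = 0.5943 m/s


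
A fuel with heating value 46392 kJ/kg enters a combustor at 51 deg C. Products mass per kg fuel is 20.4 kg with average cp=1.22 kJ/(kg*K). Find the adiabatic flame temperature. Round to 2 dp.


T_ad = T_in + Hc / (m_p * cp)
Denominator = 20.4 * 1.22 = 24.8880
Temperature rise = 46392 / 24.8880 = 1864.03 K
T_ad = 51 + 1864.03 = 1915.03 deg C


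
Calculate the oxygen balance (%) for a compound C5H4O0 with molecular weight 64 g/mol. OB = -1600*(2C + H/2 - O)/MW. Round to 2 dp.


OB = -1600 * (2C + H/2 - O) / MW
Inner = 2*5 + 4/2 - 0 = 12.00
OB = -1600 * 12.00 / 64 = -300.00%


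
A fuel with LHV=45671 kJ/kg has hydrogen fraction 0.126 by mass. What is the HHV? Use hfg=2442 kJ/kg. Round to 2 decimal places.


HHV = LHV + hfg * 9 * H
Water addition = 2442 * 9 * 0.126 = 2769.228 kJ/kg
HHV = 45671 + 2769.228 = 48440.23 kJ/kg


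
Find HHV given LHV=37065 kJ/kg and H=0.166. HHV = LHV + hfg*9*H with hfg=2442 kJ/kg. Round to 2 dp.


HHV = LHV + hfg * 9 * H
Water addition = 2442 * 9 * 0.166 = 3648.348 kJ/kg
HHV = 37065 + 3648.348 = 40713.35 kJ/kg


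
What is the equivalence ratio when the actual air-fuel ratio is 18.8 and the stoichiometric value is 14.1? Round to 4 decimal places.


phi = AFR_stoich / AFR_actual
phi = 14.1 / 18.8 = 0.7500


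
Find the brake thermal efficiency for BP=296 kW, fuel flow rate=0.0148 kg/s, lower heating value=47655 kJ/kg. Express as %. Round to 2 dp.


eta_BTE = (BP / (mf * LHV)) * 100
Denominator = 0.0148 * 47655 = 705.2940 kW
eta_BTE = (296 / 705.2940) * 100 = 41.97%


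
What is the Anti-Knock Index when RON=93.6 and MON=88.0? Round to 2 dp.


AKI = (RON + MON) / 2
AKI = (93.6 + 88.0) / 2
AKI = 181.6 / 2 = 90.80


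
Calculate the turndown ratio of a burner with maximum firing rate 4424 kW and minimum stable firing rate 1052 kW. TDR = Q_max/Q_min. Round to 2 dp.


TDR = Q_max / Q_min
TDR = 4424 / 1052 = 4.21


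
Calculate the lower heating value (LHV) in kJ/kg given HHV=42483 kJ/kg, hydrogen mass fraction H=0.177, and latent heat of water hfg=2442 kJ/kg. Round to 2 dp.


LHV = HHV - hfg * 9 * H
Water correction = 2442 * 9 * 0.177 = 3890.106 kJ/kg
LHV = 42483 - 3890.106 = 38592.89 kJ/kg


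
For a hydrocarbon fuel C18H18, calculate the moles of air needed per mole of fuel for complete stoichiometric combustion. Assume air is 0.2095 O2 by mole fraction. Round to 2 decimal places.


Balanced combustion: C18H18 + 22.5 O2 -> 18 CO2 + 9 H2O
O2 needed = C + H/4 = 18 + 18/4 = 22.50 moles
Air moles = O2 / 0.2095 = 22.50 / 0.2095 = 107.40 moles air


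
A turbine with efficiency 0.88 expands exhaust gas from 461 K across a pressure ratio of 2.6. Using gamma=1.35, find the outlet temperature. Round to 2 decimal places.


T_out = T_in * (1 - eta * (1 - PR^(-(gamma-1)/gamma)))
Exponent = -(1.35-1)/1.35 = -0.25925926
PR^exp = 2.6^(-0.25925926) = 0.78057442
Factor = 1 - 0.88*(1 - 0.78057442) = 0.80690549
T_out = 461 * 0.80690549 = 371.98 K


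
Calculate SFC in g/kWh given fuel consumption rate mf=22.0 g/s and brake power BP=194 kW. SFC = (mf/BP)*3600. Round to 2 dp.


SFC = (mf / BP) * 3600
Rate = 22.0 / 194 = 0.113402 g/(s*kW)
SFC = 0.113402 * 3600 = 408.25 g/kWh


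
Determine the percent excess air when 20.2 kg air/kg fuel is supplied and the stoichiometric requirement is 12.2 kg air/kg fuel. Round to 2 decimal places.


Excess air = actual - stoichiometric = 20.2 - 12.2 = 8.00 kg/kg fuel
Excess air % = (excess / stoich) * 100 = (8.00 / 12.2) * 100 = 65.57%


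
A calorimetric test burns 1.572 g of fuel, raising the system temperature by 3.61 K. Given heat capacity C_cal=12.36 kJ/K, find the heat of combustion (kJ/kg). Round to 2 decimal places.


Hc = C_cal * delta_T / m_fuel
Q_released = 12.36 * 3.61 = 44.6196 kJ
m_fuel = 1.572 g = 1.572/1000 kg = 0.001572 kg
Hc = 44.6196 / 0.001572 = 28383.97 kJ/kg


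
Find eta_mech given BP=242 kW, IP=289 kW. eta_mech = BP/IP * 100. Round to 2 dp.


eta_mech = (BP / IP) * 100
Ratio = 242 / 289 = 0.8374
eta_mech = 0.8374 * 100 = 83.74%


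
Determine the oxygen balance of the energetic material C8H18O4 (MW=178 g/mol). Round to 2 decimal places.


OB = -1600 * (2C + H/2 - O) / MW
Inner = 2*8 + 18/2 - 4 = 21.00
OB = -1600 * 21.00 / 178 = -188.76%


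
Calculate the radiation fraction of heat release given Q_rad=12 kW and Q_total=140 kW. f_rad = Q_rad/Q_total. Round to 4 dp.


f_rad = Q_rad / Q_total
f_rad = 12 / 140 = 0.0857


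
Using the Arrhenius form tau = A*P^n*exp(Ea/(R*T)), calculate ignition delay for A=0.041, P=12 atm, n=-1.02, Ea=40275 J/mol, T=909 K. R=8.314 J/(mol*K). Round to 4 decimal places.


tau = A * P^n * exp(Ea/(R*T))
P^n = 12^(-1.02) = 0.07929305
Ea/(R*T) = 40275/(8.314*909) = 5.329195
exp(Ea/(R*T)) = 206.271944
tau = 0.041 * 0.07929305 * 206.271944 = 0.6706 ms


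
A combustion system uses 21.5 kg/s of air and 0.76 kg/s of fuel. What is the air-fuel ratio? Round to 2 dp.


AFR = m_air / m_fuel
AFR = 21.5 / 0.76 = 28.29


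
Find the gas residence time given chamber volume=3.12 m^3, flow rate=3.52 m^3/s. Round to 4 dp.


tau = V / Q_flow
tau = 3.12 / 3.52 = 0.8864 s


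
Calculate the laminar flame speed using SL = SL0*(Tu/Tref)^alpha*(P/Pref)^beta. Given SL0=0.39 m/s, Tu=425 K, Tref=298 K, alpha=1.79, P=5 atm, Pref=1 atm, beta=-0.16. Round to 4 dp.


SL = SL0 * (Tu/Tref)^alpha * (P/Pref)^beta
T ratio = 425/298 = 1.42617450
(T ratio)^alpha = 1.42617450^1.79 = 1.887857
(P/Pref)^beta = 5^(-0.16) = 0.772974
SL = 0.39 * 1.887857 * 0.772974 = 0.5691 m/s


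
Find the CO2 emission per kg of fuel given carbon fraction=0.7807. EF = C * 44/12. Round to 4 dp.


EF = C_frac * (M_CO2 / M_C)
EF = 0.7807 * (44/12)
EF = 0.7807 * 3.666667 = 2.8626 kg_CO2/kg_fuel


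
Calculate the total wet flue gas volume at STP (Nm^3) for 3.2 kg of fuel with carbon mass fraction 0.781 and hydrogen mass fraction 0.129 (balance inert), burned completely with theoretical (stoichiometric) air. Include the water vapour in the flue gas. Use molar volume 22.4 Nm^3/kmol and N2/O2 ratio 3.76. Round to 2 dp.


Per kg fuel: CO2 = (C/12 kmol)*22.4 = (0.781/12)*22.4 = 1.45787 Nm^3
Per kg fuel: H2O = (H/2 kmol)*22.4 = (0.129/2)*22.4 = 1.44480 Nm^3
O2 needed per kg fuel = C/12 + H/4 = 0.781/12 + 0.129/4 = 0.09733333 kmol
Per kg fuel: N2 = O2*3.76*22.4 = 0.09733333*3.76*22.4 = 8.19780 Nm^3
Total per kg = 1.45787 + 1.44480 + 8.19780 = 11.10047 Nm^3
Total = 11.10047 * 3.2 = 35.52 Nm^3


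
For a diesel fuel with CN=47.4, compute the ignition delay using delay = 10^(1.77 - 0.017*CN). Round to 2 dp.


delay = 10^(1.77 - 0.017*CN)
Exponent = 1.77 - 0.017*47.4 = 0.9642
delay = 10^0.9642 = 9.21 ms


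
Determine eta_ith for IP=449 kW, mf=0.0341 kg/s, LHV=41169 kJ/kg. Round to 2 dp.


eta_ith = (IP / (mf * LHV)) * 100
Denominator = 0.0341 * 41169 = 1403.8629 kW
eta_ith = (449 / 1403.8629) * 100 = 31.98%


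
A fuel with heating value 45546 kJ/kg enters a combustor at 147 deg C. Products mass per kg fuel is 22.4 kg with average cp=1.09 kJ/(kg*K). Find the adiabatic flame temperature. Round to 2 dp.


T_ad = T_in + Hc / (m_p * cp)
Denominator = 22.4 * 1.09 = 24.4160
Temperature rise = 45546 / 24.4160 = 1865.42 K
T_ad = 147 + 1865.42 = 2012.42 deg C


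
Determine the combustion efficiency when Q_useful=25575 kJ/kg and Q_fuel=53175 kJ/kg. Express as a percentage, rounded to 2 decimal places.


Efficiency = (Q_useful / Q_fuel) * 100
Efficiency = (25575 / 53175) * 100
Efficiency = 0.4810 * 100 = 48.10%


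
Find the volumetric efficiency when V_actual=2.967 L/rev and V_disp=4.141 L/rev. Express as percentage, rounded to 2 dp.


eta_v = (V_actual / V_disp) * 100
Ratio = 2.967 / 4.141 = 0.7165
eta_v = 0.7165 * 100 = 71.65%


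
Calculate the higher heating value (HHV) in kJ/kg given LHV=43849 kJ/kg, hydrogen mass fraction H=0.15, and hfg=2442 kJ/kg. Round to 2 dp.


HHV = LHV + hfg * 9 * H
Water addition = 2442 * 9 * 0.15 = 3296.700 kJ/kg
HHV = 43849 + 3296.700 = 47145.70 kJ/kg


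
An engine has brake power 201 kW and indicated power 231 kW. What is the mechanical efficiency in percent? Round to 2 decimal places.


eta_mech = (BP / IP) * 100
Ratio = 201 / 231 = 0.8701
eta_mech = 0.8701 * 100 = 87.01%


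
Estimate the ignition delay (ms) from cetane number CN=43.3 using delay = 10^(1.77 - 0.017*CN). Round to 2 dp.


delay = 10^(1.77 - 0.017*CN)
Exponent = 1.77 - 0.017*43.3 = 1.0339
delay = 10^1.0339 = 10.81 ms


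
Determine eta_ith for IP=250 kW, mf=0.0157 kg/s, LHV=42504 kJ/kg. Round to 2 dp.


eta_ith = (IP / (mf * LHV)) * 100
Denominator = 0.0157 * 42504 = 667.3128 kW
eta_ith = (250 / 667.3128) * 100 = 37.46%
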